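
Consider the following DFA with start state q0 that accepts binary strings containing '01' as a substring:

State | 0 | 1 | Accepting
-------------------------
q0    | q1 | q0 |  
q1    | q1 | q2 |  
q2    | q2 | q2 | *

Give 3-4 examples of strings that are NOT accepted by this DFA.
Any strings that end in a non-accepting state work; for example:
"110": q0 → q0 → q0 → q1; q1 is not accepting → rejected
"111": q0 → q0 → q0 → q0; q0 is not accepting → rejected
"1100": q0 → q0 → q0 → q1 → q1; q1 is not accepting → rejected
"1110": q0 → q0 → q0 → q0 → q1; q1 is not accepting → rejected

Final answer: "110", "111", "1100", "1110"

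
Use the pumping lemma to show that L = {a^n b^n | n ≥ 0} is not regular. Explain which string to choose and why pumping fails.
Language: L = {a^n b^n | n ≥ 0} (equal numbers of a's followed by b's)
Step 1: Assume for contradiction that L is regular, with pumping length p.
Step 2: Choose s = a^p b^p. Then s ∈ L (it has p a's followed by p b's) and |s| ≥ p.
Step 3: Consider any decomposition s = xyz with |xy| ≤ p and |y| > 0. Since |xy| ≤ p and the first p symbols of s are all a's, y = a^k for some k with 1 ≤ k ≤ p.
Step 4: Pumping up (i = 2): xy²z = a^(p+k) b^p, which has more a's than b's, so xy²z ∉ L.
This contradicts the pumping lemma, so L is not regular.

Final answer: Choose s = a^p b^p. Since |xy| ≤ p, y = a^k with k ≥ 1. Then xy²z = a^(p+k) b^p ∉ L.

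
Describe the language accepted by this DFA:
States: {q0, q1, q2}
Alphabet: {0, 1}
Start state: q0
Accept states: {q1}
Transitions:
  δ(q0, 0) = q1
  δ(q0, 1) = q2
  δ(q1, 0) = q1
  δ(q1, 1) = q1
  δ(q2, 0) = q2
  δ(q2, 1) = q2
Analyzing the DFA structure:
Start state: q0
Accept states: {q1}
Interpreting what each state remembers (checking against the transitions):
  q0: nothing has been read yet
  q1: the first symbol was 0
  q2: the first symbol was 1 (trap state)
  δ(q0, 0): in q0 (nothing has been read yet), after reading 0 we have: the first symbol was 0 → q1
  δ(q0, 1): in q0 (nothing has been read yet), after reading 1 we have: the first symbol was 1 (trap state) → q2
  δ(q1, 0): in q1 (the first symbol was 0), after reading 0 we have: the first symbol was 0 → q1
  δ(q1, 1): in q1 (the first symbol was 0), after reading 1 we have: the first symbol was 0 → q1
  δ(q2, 0): in q2 (the first symbol was 1 (trap state)), after reading 0 we have: the first symbol was 1 (trap state) → q2
  δ(q2, 1): in q2 (the first symbol was 1 (trap state)), after reading 1 we have: the first symbol was 1 (trap state) → q2
A string is accepted iff it ends in {q1}, i.e. the first symbol was 0.
Language: All binary strings starting with 0

Final answer: All binary strings starting with 0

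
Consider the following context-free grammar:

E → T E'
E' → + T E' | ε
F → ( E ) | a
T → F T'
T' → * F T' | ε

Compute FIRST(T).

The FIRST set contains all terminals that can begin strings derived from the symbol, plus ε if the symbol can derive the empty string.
FIRST(F): F → ( E ) contributes '(' and F → a contributes 'a', so FIRST(F) = {(, a}. F is not nullable.
FIRST(T): T → F T' begins with F, and F is not nullable, so FIRST(T) = FIRST(F) = {(, a}.

Final answer: {(, a}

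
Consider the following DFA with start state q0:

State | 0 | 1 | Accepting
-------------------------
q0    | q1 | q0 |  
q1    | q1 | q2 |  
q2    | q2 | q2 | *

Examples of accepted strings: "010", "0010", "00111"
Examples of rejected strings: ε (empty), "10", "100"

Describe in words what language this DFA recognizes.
binary strings containing '01' as a substring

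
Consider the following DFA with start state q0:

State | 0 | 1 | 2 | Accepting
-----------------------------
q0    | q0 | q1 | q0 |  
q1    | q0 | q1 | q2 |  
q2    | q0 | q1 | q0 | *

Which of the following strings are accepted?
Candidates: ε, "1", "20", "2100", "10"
ε: q0; q0 is not accepting → rejected
"1": q0 → q1; q1 is not accepting → rejected
"20": q0 → q0 → q0; q0 is not accepting → rejected
"2100": q0 → q0 → q1 → q0 → q0; q0 is not accepting → rejected
"10": q0 → q1 → q0; q0 is not accepting → rejected

Final answer: None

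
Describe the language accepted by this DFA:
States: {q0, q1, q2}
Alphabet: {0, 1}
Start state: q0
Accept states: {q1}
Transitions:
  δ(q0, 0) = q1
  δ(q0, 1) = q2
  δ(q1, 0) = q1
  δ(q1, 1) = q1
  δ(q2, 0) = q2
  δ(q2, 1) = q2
Analyzing the DFA structure:
Start state: q0
Accept states: {q1}
Interpreting what each state remembers (checking against the transitions):
  q0: nothing has been read yet
  q1: the first symbol was 0
  q2: the first symbol was 1 (trap state)
  δ(q0, 0): in q0 (nothing has been read yet), after reading 0 we have: the first symbol was 0 → q1
  δ(q0, 1): in q0 (nothing has been read yet), after reading 1 we have: the first symbol was 1 (trap state) → q2
  δ(q1, 0): in q1 (the first symbol was 0), after reading 0 we have: the first symbol was 0 → q1
  δ(q1, 1): in q1 (the first symbol was 0), after reading 1 we have: the first symbol was 0 → q1
  δ(q2, 0): in q2 (the first symbol was 1 (trap state)), after reading 0 we have: the first symbol was 1 (trap state) → q2
  δ(q2, 1): in q2 (the first symbol was 1 (trap state)), after reading 1 we have: the first symbol was 1 (trap state) → q2
A string is accepted iff it ends in {q1}, i.e. the first symbol was 0.
Language: All binary strings starting with 0

Final answer: All binary strings starting with 0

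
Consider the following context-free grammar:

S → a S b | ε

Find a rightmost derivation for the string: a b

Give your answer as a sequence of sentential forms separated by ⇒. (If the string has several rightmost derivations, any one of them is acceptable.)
Start with S.
Step 1: the rightmost non-terminal is S; apply S → a S b:  a S b
Step 2: the rightmost non-terminal is S; apply S → ε:  a b

Final answer: S ⇒ a S b ⇒ a b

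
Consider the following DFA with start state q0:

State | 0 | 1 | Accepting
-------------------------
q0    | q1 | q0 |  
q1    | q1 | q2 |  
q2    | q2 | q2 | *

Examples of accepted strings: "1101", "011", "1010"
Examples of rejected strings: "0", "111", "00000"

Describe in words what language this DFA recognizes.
binary strings containing '01' as a substring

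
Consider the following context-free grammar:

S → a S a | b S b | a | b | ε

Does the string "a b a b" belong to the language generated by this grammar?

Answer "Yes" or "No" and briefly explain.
Every production places the same symbol at both ends (or yields a single symbol / ε), so every derived string is a palindrome. a b a b reversed is b a b a ≠ a b a b, so it is not a palindrome and cannot be derived (already the first step fails: the string starts with a but ends with b, so neither S → a S a nor S → b S b fits).

Final answer: No - no valid derivation exists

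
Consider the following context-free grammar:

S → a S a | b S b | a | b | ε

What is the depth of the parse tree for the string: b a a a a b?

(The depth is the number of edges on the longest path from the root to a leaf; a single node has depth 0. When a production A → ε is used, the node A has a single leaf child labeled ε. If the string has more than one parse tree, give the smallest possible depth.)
The string has even length 6, so its (unique) parse tree peels off matching outer symbols: S → b S b, S → a S a, S → a S a, and finally S → ε for the empty middle.
The S nodes are at depths 0..3; the ε leaf under the innermost S is at depth 4 (terminal leaves are at depths 1..3).
Depth = 4.

Final answer: 4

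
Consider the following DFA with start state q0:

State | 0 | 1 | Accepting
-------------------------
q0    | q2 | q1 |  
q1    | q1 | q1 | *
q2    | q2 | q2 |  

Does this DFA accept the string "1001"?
Start in q0.
Read '1': q0 → q1
Read '0': q1 → q1
Read '0': q1 → q1
Read '1': q1 → q1
Final state q1 is accepting, so the string is accepted.

Final answer: Yes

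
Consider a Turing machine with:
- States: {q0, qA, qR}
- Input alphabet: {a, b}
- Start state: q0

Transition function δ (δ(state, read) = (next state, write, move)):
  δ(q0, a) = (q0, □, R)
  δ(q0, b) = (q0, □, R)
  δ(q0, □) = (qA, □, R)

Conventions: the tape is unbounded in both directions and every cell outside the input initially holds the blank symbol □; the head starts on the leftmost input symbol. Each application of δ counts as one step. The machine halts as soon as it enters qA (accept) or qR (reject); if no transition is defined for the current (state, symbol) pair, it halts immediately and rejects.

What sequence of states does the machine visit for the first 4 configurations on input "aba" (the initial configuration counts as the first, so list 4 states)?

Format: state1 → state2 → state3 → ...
Step 0: [q0]aba (head at position 0)
Step 1: δ(q0, a) = (q0, □, R)  ⊢  □[q0]ba (head at position 1)
Step 2: δ(q0, b) = (q0, □, R)  ⊢  □□[q0]a (head at position 2)
Step 3: δ(q0, a) = (q0, □, R)  ⊢  □□□[q0]□ (head at position 3)
Reading off the states of these 4 configurations: q0 → q0 → q0 → q0

Final answer: q0 → q0 → q0 → q0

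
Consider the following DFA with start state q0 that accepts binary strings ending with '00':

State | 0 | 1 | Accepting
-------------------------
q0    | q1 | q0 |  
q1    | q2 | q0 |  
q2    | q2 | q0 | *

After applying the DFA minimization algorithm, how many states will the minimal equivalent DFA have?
All 3 states are reachable from q0, so none can be removed as unreachable.
Table-filling: first mark every (accepting, non-accepting) pair as distinguishable (accepting: {q2}; non-accepting: {q0, q1}).
Round 1: (q0, q1) on '0' go to q1 and q2, already distinguishable → mark.
Every pair of states is distinguishable, so the DFA is already minimal.
Equivalence classes: {q0}, {q1}, {q2} → 3 states.

Final answer: 3 states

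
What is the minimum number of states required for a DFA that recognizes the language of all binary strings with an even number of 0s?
Language: binary strings with an even number of 0s
Lower bound (Myhill–Nerode): the prefixes ε, 0 are pairwise distinguishable:
  ε vs 0: suffix ε distinguishes them (ε has zero 0s (accepted), 0 has one 0 (rejected))
So any DFA needs at least 2 states.
Upper bound: a DFA with 2 states exists (one state per class above).
Minimum states: 2

Final answer: 2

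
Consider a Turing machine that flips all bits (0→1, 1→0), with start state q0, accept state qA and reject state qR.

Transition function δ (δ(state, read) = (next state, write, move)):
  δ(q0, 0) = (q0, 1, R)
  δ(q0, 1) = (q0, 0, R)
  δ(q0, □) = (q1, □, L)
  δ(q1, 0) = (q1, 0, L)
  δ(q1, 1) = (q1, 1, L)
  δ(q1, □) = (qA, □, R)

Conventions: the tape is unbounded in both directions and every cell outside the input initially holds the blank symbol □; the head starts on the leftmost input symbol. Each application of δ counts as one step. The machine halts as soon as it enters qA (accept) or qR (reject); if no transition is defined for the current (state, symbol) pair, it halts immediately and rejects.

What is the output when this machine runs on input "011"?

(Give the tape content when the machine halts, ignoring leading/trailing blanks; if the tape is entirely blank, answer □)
Step 0: [q0]011 (head at position 0)
Step 1: δ(q0, 0) = (q0, 1, R)  ⊢  1[q0]11 (head at position 1)
Step 2: δ(q0, 1) = (q0, 0, R)  ⊢  10[q0]1 (head at position 2)
Step 3: δ(q0, 1) = (q0, 0, R)  ⊢  100[q0]□ (head at position 3)
Step 4: δ(q0, □) = (q1, □, L)  ⊢  10[q1]0□ (head at position 2)
Step 5: δ(q1, 0) = (q1, 0, L)  ⊢  1[q1]00□ (head at position 1)
Step 6: δ(q1, 0) = (q1, 0, L)  ⊢  [q1]100□ (head at position 0)
Step 7: δ(q1, 1) = (q1, 1, L)  ⊢  [q1]□100□ (head at position -1)
Step 8: δ(q1, □) = (qA, □, R)  ⊢  □[qA]100□ (head at position 0)
The machine is in qA, so it halts and accepts.
Tape content when halted (ignoring surrounding blanks): 100

Final answer: Output: 100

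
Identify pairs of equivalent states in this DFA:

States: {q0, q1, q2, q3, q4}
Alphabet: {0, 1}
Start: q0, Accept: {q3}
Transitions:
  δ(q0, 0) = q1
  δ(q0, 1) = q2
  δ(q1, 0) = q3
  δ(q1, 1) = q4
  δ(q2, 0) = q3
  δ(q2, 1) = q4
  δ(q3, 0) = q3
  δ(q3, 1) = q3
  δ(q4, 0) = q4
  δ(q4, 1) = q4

Using the table-filling algorithm:
Round 0 – mark pairs where exactly one state is accepting: (q0,q3), (q1,q3), (q2,q3), (q3,q4)
Round 1 – newly marked: (q0,q1) [on 0: q1 vs q3, already marked]; (q0,q2) [on 0: q1 vs q3, already marked]; (q1,q4) [on 0: q3 vs q4, already marked]; (q2,q4) [on 0: q3 vs q4, already marked]
Round 2 – newly marked: (q0,q4) [on 0: q1 vs q4, already marked]
No further pairs can be marked.
(q1, q2) unmarked: δ(q1,0)=q3, δ(q2,0)=q3; δ(q1,1)=q4, δ(q2,1)=q4 → equivalent
Equivalent pairs: (q1, q2)

Final answer: Equivalent pairs: (q1, q2)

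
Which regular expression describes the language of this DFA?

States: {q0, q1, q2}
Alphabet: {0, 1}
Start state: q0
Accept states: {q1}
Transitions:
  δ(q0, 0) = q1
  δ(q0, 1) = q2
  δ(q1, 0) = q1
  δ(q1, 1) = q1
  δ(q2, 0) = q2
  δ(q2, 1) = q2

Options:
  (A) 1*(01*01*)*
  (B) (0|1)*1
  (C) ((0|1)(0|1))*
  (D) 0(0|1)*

Testing sample strings against the DFA:
  '110' -> rejected
  '100' -> rejected
  '10' -> rejected
  '01' -> accepted
Checking each option for a counterexample:
  (A) 1*(01*01*)*: ε is rejected by the DFA but matches the regex → eliminated
  (B) (0|1)*1: '0' is accepted by the DFA but does not match the regex → eliminated
  (C) ((0|1)(0|1))*: ε is rejected by the DFA but matches the regex → eliminated
  (D) 0(0|1)*: agrees with the DFA on all strings of length ≤ 4
Only (D) 0(0|1)* is consistent with the DFA.

Final answer: (D) 0(0|1)*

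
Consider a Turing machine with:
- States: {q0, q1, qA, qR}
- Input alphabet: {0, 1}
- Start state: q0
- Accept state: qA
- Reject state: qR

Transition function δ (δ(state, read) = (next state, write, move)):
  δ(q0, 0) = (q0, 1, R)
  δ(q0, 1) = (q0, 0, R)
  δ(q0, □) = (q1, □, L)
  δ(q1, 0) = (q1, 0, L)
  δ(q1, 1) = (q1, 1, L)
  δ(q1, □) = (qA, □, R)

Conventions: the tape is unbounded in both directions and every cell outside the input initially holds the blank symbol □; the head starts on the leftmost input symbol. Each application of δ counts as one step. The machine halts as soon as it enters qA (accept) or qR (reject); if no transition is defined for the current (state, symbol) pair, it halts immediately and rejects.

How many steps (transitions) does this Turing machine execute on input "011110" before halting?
Step 0: [q0]011110 (head at position 0)
Step 1: δ(q0, 0) = (q0, 1, R)  ⊢  1[q0]11110 (head at position 1)
Step 2: δ(q0, 1) = (q0, 0, R)  ⊢  10[q0]1110 (head at position 2)
Step 3: δ(q0, 1) = (q0, 0, R)  ⊢  100[q0]110 (head at position 3)
Step 4: δ(q0, 1) = (q0, 0, R)  ⊢  1000[q0]10 (head at position 4)
Step 5: δ(q0, 1) = (q0, 0, R)  ⊢  10000[q0]0 (head at position 5)
Step 6: δ(q0, 0) = (q0, 1, R)  ⊢  100001[q0]□ (head at position 6)
Step 7: δ(q0, □) = (q1, □, L)  ⊢  10000[q1]1□ (head at position 5)
Step 8: δ(q1, 1) = (q1, 1, L)  ⊢  1000[q1]01□ (head at position 4)
Step 9: δ(q1, 0) = (q1, 0, L)  ⊢  100[q1]001□ (head at position 3)
Step 10: δ(q1, 0) = (q1, 0, L)  ⊢  10[q1]0001□ (head at position 2)
Step 11: δ(q1, 0) = (q1, 0, L)  ⊢  1[q1]00001□ (head at position 1)
Step 12: δ(q1, 0) = (q1, 0, L)  ⊢  [q1]100001□ (head at position 0)
Step 13: δ(q1, 1) = (q1, 1, L)  ⊢  [q1]□100001□ (head at position -1)
Step 14: δ(q1, □) = (qA, □, R)  ⊢  □[qA]100001□ (head at position 0)
The machine is in qA, so it halts and accepts.
Number of transitions executed: 14.

Final answer: 14 steps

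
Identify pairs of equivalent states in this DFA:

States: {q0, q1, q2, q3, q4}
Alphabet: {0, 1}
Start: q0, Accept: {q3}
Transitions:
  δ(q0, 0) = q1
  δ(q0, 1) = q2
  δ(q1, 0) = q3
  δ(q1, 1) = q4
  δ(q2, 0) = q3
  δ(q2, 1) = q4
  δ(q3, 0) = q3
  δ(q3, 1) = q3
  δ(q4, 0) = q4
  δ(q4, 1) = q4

Using the table-filling algorithm:
Round 0 – mark pairs where exactly one state is accepting: (q0,q3), (q1,q3), (q2,q3), (q3,q4)
Round 1 – newly marked: (q0,q1) [on 0: q1 vs q3, already marked]; (q0,q2) [on 0: q1 vs q3, already marked]; (q1,q4) [on 0: q3 vs q4, already marked]; (q2,q4) [on 0: q3 vs q4, already marked]
Round 2 – newly marked: (q0,q4) [on 0: q1 vs q4, already marked]
No further pairs can be marked.
(q1, q2) unmarked: δ(q1,0)=q3, δ(q2,0)=q3; δ(q1,1)=q4, δ(q2,1)=q4 → equivalent
Equivalent pairs: (q1, q2)

Final answer: Equivalent pairs: (q1, q2)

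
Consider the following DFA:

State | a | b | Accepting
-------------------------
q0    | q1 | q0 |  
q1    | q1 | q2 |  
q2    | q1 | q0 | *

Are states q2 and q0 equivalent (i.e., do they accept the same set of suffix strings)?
Try the suffix ε (the empty string).
From q2: q2 — accepting.
From q0: q0 — not accepting.
The two states disagree on this suffix, so they are not equivalent.

Final answer: No. Distinguishing string: ε (the empty string) - accepted from q2 but not from q0.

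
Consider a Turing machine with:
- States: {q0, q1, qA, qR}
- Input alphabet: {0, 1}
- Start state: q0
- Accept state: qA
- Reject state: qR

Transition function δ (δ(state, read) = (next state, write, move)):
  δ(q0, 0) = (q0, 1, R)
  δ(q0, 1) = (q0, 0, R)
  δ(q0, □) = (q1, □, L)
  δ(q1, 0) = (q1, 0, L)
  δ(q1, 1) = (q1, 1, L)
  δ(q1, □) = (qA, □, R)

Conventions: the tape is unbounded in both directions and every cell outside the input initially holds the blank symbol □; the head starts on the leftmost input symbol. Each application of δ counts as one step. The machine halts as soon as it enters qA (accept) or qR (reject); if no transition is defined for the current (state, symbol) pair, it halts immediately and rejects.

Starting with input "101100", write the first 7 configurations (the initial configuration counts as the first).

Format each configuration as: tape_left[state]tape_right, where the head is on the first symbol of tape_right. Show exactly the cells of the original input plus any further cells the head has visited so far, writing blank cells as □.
Step 0: [q0]101100 (head at position 0)
Step 1: δ(q0, 1) = (q0, 0, R)  ⊢  0[q0]01100 (head at position 1)
Step 2: δ(q0, 0) = (q0, 1, R)  ⊢  01[q0]1100 (head at position 2)
Step 3: δ(q0, 1) = (q0, 0, R)  ⊢  010[q0]100 (head at position 3)
Step 4: δ(q0, 1) = (q0, 0, R)  ⊢  0100[q0]00 (head at position 4)
Step 5: δ(q0, 0) = (q0, 1, R)  ⊢  01001[q0]0 (head at position 5)
Step 6: δ(q0, 0) = (q0, 1, R)  ⊢  010011[q0]□ (head at position 6)

Final answer: [q0]101100 ⊢ 0[q0]01100 ⊢ 01[q0]1100 ⊢ 010[q0]100 ⊢ 0100[q0]00 ⊢ 01001[q0]0 ⊢ 010011[q0]□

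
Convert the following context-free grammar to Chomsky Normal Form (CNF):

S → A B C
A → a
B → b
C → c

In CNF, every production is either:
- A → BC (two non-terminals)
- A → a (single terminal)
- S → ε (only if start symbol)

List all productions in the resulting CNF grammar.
The grammar has no ε-productions or unit productions to eliminate.
A → a is already in CNF (single terminal) – keep it.
B → b is already in CNF (single terminal) – keep it.
C → c is already in CNF (single terminal) – keep it.
S → A B C has 3 symbols on the right: break it into binary productions S → A X0, X0 → B C.
Resulting CNF grammar (5 productions): A → a; B → b; C → c; S → A X0; X0 → B C

Final answer: A → a; B → b; C → c; S → A X0; X0 → B C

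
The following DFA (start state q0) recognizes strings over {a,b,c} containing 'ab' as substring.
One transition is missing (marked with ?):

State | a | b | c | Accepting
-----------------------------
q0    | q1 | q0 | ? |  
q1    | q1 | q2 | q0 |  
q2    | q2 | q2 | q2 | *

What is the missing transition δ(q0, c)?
q0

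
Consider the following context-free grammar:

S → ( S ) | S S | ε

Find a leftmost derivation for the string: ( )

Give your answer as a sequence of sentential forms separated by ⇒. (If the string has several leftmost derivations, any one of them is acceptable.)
Start with S.
Step 1: the leftmost non-terminal is S; apply S → ( S ):  ( S )
Step 2: the leftmost non-terminal is S; apply S → ε:  ( )

Final answer: S ⇒ ( S ) ⇒ ( )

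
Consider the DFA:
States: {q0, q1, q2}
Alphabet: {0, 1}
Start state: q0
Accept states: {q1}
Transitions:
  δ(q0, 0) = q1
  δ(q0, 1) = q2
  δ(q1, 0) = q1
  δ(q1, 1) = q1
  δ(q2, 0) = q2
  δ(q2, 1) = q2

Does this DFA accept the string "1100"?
Processing string "1100":
  q0 --1--> q2
  q2 --1--> q2
  q2 --0--> q2
  q2 --0--> q2
Final state: q2
Accept states: {q1}
q2 is not an accept state, so the string is rejected.

Final answer: No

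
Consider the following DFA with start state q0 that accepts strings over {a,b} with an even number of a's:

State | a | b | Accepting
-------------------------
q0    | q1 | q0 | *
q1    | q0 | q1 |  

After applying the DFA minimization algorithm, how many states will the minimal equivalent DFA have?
All 2 states are reachable from q0, so none can be removed as unreachable.
Table-filling: first mark every (accepting, non-accepting) pair as distinguishable (accepting: {q0}; non-accepting: {q1}).
Every pair of states is distinguishable, so the DFA is already minimal.
Equivalence classes: {q0}, {q1} → 2 states.

Final answer: 2 states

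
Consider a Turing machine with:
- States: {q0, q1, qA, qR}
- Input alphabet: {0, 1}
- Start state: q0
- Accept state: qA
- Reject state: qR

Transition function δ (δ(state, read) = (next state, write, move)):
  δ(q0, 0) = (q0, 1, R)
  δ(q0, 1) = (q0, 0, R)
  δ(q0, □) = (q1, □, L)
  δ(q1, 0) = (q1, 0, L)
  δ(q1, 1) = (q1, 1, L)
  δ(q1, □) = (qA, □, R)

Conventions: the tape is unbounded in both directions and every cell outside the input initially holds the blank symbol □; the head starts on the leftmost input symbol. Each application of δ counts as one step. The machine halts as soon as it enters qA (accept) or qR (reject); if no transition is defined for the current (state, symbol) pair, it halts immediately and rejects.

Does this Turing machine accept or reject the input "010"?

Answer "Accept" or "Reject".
Step 0: [q0]010 (head at position 0)
Step 1: δ(q0, 0) = (q0, 1, R)  ⊢  1[q0]10 (head at position 1)
Step 2: δ(q0, 1) = (q0, 0, R)  ⊢  10[q0]0 (head at position 2)
Step 3: δ(q0, 0) = (q0, 1, R)  ⊢  101[q0]□ (head at position 3)
Step 4: δ(q0, □) = (q1, □, L)  ⊢  10[q1]1□ (head at position 2)
Step 5: δ(q1, 1) = (q1, 1, L)  ⊢  1[q1]01□ (head at position 1)
Step 6: δ(q1, 0) = (q1, 0, L)  ⊢  [q1]101□ (head at position 0)
Step 7: δ(q1, 1) = (q1, 1, L)  ⊢  [q1]□101□ (head at position -1)
Step 8: δ(q1, □) = (qA, □, R)  ⊢  □[qA]101□ (head at position 0)
The machine is in qA, so it halts and accepts.

Final answer: Accept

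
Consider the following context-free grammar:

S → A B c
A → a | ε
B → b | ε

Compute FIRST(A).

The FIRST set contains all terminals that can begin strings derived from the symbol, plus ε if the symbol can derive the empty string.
A → a contributes a; A → ε makes A nullable, contributing ε. FIRST(A) = {a, ε}.

Final answer: {a, ε}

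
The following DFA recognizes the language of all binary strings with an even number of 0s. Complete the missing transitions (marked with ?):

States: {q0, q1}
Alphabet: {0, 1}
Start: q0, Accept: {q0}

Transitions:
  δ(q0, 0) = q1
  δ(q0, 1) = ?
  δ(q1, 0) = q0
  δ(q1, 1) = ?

What each state remembers (consistent with the given transitions and accept states):
  q0: an even number of 0s has been read so far
  q1: an odd number of 0s has been read so far
Filling in the missing entries:
  δ(q0, 1): in q0 (an even number of 0s has been read so far), after reading 1 we have: an even number of 0s has been read so far → q0
  δ(q1, 1): in q1 (an odd number of 0s has been read so far), after reading 1 we have: an odd number of 0s has been read so far → q1

Final answer: δ(q0, 1) = q0; δ(q1, 1) = q1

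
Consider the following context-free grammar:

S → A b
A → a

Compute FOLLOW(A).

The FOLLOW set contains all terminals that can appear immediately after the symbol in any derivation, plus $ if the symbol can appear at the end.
A occurs only in S → A b, where it is immediately followed by the terminal b. So FOLLOW(A) = {b}.

Final answer: {b}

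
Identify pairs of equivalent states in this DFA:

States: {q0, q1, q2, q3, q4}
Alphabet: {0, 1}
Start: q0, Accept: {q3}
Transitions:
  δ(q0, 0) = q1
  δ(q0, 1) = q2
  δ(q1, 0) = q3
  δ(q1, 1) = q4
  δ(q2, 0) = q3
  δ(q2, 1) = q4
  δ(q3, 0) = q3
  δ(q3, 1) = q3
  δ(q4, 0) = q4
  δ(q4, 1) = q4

Using the table-filling algorithm:
Round 0 – mark pairs where exactly one state is accepting: (q0,q3), (q1,q3), (q2,q3), (q3,q4)
Round 1 – newly marked: (q0,q1) [on 0: q1 vs q3, already marked]; (q0,q2) [on 0: q1 vs q3, already marked]; (q1,q4) [on 0: q3 vs q4, already marked]; (q2,q4) [on 0: q3 vs q4, already marked]
Round 2 – newly marked: (q0,q4) [on 0: q1 vs q4, already marked]
No further pairs can be marked.
(q1, q2) unmarked: δ(q1,0)=q3, δ(q2,0)=q3; δ(q1,1)=q4, δ(q2,1)=q4 → equivalent
Equivalent pairs: (q1, q2)

Final answer: Equivalent pairs: (q1, q2)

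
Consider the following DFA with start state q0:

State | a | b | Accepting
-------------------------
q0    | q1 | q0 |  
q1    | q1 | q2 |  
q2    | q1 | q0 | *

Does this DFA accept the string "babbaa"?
Start in q0.
Read 'b': q0 → q0
Read 'a': q0 → q1
Read 'b': q1 → q2
Read 'b': q2 → q0
Read 'a': q0 → q1
Read 'a': q1 → q1
Final state q1 is not accepting, so the string is rejected.

Final answer: No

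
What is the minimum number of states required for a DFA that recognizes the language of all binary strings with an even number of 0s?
Language: binary strings with an even number of 0s
Lower bound (Myhill–Nerode): the prefixes ε, 0 are pairwise distinguishable:
  ε vs 0: suffix ε distinguishes them (ε has zero 0s (accepted), 0 has one 0 (rejected))
So any DFA needs at least 2 states.
Upper bound: a DFA with 2 states exists (one state per class above).
Minimum states: 2

Final answer: 2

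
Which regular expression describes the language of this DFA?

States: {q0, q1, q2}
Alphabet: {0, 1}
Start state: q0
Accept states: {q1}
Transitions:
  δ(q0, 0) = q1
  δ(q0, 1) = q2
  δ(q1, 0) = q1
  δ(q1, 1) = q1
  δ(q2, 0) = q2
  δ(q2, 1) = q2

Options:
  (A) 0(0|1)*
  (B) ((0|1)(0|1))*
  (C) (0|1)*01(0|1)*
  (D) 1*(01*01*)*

Testing sample strings against the DFA:
  '1001' -> rejected
  '00' -> accepted
  '011' -> accepted
  '10111' -> rejected
Checking each option for a counterexample:
  (A) 0(0|1)*: agrees with the DFA on all strings of length ≤ 4
  (B) ((0|1)(0|1))*: ε is rejected by the DFA but matches the regex → eliminated
  (C) (0|1)*01(0|1)*: '0' is accepted by the DFA but does not match the regex → eliminated
  (D) 1*(01*01*)*: ε is rejected by the DFA but matches the regex → eliminated
Only (A) 0(0|1)* is consistent with the DFA.

Final answer: (A) 0(0|1)*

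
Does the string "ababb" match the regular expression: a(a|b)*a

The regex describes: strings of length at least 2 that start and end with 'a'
No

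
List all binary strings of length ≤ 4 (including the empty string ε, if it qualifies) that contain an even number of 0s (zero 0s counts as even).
Checking every binary string of length 0 to 4:
  Length 0: accepted: ε | rejected: (none)
  Length 1: accepted: 1 | rejected: 0
  Length 2: accepted: 00, 11 | rejected: 01, 10
  Length 3: accepted: 001, 010, 100, 111 | rejected: 000, 011, 101, 110
  Length 4: accepted: 0000, 0011, 0101, 0110, 1001, 1010, 1100, 1111 | rejected: 0001, 0010, 0100, 0111, 1000, 1011, 1101, 1110
Total: 16 string(s).

Final answer: ε, 1, 00, 11, 001, 010, 100, 111, 0000, 0011, 0101, 0110, 1001, 1010, 1100, 1111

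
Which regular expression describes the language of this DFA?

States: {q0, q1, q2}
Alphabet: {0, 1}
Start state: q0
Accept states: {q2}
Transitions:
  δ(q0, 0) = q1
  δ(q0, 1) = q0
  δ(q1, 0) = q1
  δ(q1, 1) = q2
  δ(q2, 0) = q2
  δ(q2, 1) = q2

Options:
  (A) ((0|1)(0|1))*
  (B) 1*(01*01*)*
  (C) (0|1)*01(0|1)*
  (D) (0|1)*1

Testing sample strings against the DFA:
  '11101' -> accepted
  '01' -> accepted
  '0101' -> accepted
  '00000' -> rejected
Checking each option for a counterexample:
  (A) ((0|1)(0|1))*: ε is rejected by the DFA but matches the regex → eliminated
  (B) 1*(01*01*)*: ε is rejected by the DFA but matches the regex → eliminated
  (C) (0|1)*01(0|1)*: agrees with the DFA on all strings of length ≤ 4
  (D) (0|1)*1: '1' is rejected by the DFA but matches the regex → eliminated
Only (C) (0|1)*01(0|1)* is consistent with the DFA.

Final answer: (C) (0|1)*01(0|1)*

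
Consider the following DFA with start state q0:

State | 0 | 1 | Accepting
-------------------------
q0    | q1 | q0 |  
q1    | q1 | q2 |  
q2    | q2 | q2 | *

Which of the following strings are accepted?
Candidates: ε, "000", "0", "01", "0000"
ε: q0; q0 is not accepting → rejected
"000": q0 → q1 → q1 → q1; q1 is not accepting → rejected
"0": q0 → q1; q1 is not accepting → rejected
"01": q0 → q1 → q2; q2 is accepting → accepted
"0000": q0 → q1 → q1 → q1 → q1; q1 is not accepting → rejected

Final answer: "01"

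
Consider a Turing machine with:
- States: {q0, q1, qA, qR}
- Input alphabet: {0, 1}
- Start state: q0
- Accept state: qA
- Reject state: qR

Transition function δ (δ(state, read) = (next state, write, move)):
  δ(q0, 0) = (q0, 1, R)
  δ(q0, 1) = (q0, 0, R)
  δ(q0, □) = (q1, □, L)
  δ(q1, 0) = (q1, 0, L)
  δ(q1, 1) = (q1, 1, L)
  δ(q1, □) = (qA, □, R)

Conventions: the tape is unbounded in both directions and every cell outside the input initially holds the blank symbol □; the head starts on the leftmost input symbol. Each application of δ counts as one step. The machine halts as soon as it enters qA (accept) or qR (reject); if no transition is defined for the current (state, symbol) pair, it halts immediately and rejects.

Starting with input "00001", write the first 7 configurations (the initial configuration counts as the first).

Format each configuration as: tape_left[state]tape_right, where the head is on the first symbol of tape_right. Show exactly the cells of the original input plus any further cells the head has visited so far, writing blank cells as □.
Step 0: [q0]00001 (head at position 0)
Step 1: δ(q0, 0) = (q0, 1, R)  ⊢  1[q0]0001 (head at position 1)
Step 2: δ(q0, 0) = (q0, 1, R)  ⊢  11[q0]001 (head at position 2)
Step 3: δ(q0, 0) = (q0, 1, R)  ⊢  111[q0]01 (head at position 3)
Step 4: δ(q0, 0) = (q0, 1, R)  ⊢  1111[q0]1 (head at position 4)
Step 5: δ(q0, 1) = (q0, 0, R)  ⊢  11110[q0]□ (head at position 5)
Step 6: δ(q0, □) = (q1, □, L)  ⊢  1111[q1]0□ (head at position 4)

Final answer: [q0]00001 ⊢ 1[q0]0001 ⊢ 11[q0]001 ⊢ 111[q0]01 ⊢ 1111[q0]1 ⊢ 11110[q0]□ ⊢ 1111[q1]0□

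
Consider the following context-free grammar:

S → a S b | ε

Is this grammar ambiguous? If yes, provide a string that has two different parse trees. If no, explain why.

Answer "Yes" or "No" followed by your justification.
At every step exactly one production applies: if the remaining string to generate is non-empty it starts with a and ends with b, forcing S → a S b; if it is empty, S → ε is forced. Hence each string a^n b^n has exactly one derivation (S → a S b applied n times, then S → ε) and one parse tree.

Final answer: No - the grammar is unambiguous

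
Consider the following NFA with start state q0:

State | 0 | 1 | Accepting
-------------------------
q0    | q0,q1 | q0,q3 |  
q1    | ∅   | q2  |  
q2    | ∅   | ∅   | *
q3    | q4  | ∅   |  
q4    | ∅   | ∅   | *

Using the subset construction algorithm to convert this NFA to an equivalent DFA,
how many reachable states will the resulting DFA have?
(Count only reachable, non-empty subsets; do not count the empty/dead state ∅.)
Start subset: {q0}
{q0}: on 0 → {q0, q1}, on 1 → {q0, q3}
{q0, q1}: on 0 → {q0, q1}, on 1 → {q0, q2, q3}
{q0, q3}: on 0 → {q0, q1, q4}, on 1 → {q0, q3}
{q0, q2, q3}: on 0 → {q0, q1, q4}, on 1 → {q0, q3}
{q0, q1, q4}: on 0 → {q0, q1}, on 1 → {q0, q2, q3}
Reachable non-empty subsets: {q0}, {q0, q1}, {q0, q3}, {q0, q2, q3}, {q0, q1, q4} — 5 in total.

Final answer: 5 states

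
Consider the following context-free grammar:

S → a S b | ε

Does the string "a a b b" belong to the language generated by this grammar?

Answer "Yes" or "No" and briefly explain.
A derivation exists: S ⇒ a S b ⇒ a a S b b ⇒ a a b b (using S → a S b twice, then S → ε).

Final answer: Yes - a valid derivation exists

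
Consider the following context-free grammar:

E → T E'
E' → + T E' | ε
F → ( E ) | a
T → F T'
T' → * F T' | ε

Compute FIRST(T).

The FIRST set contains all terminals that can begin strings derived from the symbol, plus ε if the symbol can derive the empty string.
FIRST(F): F → ( E ) contributes '(' and F → a contributes 'a', so FIRST(F) = {(, a}. F is not nullable.
FIRST(T): T → F T' begins with F, and F is not nullable, so FIRST(T) = FIRST(F) = {(, a}.

Final answer: {(, a}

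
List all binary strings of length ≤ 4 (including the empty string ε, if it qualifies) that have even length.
Checking every binary string of length 0 to 4:
  Length 0: accepted: ε | rejected: (none)
  Length 1: accepted: (none) | rejected: 0, 1
  Length 2: accepted: 00, 01, 10, 11 | rejected: (none)
  Length 3: accepted: (none) | rejected: 000, 001, 010, 011, 100, 101, 110, 111
  Length 4: accepted: 0000, 0001, 0010, 0011, 0100, 0101, 0110, 0111, 1000, 1001, 1010, 1011, 1100, 1101, 1110, 1111 | rejected: (none)
Total: 21 string(s).

Final answer: ε, 00, 01, 10, 11, 0000, 0001, 0010, 0011, 0100, 0101, 0110, 0111, 1000, 1001, 1010, 1011, 1100, 1101, 1110, 1111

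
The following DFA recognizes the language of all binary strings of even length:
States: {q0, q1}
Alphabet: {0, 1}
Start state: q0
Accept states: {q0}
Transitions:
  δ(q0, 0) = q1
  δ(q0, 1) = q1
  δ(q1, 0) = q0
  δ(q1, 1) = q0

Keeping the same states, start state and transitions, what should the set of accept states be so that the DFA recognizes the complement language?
The DFA is complete (every state has a transition on every symbol), so the complement
is recognized by the same DFA with accepting and non-accepting states swapped.
Original accept states: {q0}
Complement accept states = All states - Original accept states
= {q0, q1} - {q0}
= {q1}
Complement language: strings of ODD length

Final answer: {q1}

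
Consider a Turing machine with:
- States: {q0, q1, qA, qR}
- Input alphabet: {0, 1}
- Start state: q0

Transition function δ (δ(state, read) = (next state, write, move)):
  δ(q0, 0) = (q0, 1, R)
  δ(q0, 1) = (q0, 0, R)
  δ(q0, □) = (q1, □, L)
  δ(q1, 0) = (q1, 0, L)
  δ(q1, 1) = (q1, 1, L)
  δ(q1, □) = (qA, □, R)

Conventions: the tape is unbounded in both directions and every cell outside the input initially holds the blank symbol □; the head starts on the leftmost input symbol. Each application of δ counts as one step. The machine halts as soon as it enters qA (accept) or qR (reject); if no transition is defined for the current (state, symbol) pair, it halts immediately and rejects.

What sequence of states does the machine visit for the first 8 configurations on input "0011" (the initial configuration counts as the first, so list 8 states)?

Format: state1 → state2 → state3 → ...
Step 0: [q0]0011 (head at position 0)
Step 1: δ(q0, 0) = (q0, 1, R)  ⊢  1[q0]011 (head at position 1)
Step 2: δ(q0, 0) = (q0, 1, R)  ⊢  11[q0]11 (head at position 2)
Step 3: δ(q0, 1) = (q0, 0, R)  ⊢  110[q0]1 (head at position 3)
Step 4: δ(q0, 1) = (q0, 0, R)  ⊢  1100[q0]□ (head at position 4)
Step 5: δ(q0, □) = (q1, □, L)  ⊢  110[q1]0□ (head at position 3)
Step 6: δ(q1, 0) = (q1, 0, L)  ⊢  11[q1]00□ (head at position 2)
Step 7: δ(q1, 0) = (q1, 0, L)  ⊢  1[q1]100□ (head at position 1)
Reading off the states of these 8 configurations: q0 → q0 → q0 → q0 → q0 → q1 → q1 → q1

Final answer: q0 → q0 → q0 → q0 → q0 → q1 → q1 → q1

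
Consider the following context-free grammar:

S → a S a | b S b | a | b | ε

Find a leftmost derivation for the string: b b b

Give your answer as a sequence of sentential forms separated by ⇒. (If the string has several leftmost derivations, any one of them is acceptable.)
Start with S.
Step 1: the leftmost non-terminal is S; apply S → b S b:  b S b
Step 2: the leftmost non-terminal is S; apply S → b:  b b b

Final answer: S ⇒ b S b ⇒ b b b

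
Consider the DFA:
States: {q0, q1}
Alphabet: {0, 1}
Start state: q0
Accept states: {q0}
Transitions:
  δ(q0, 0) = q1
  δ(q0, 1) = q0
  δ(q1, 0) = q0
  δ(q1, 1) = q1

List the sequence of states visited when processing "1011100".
Starting at q0
Read '1': q0 -> q0
Read '0': q0 -> q1
Read '1': q1 -> q1
Read '1': q1 -> q1
Read '1': q1 -> q1
Read '0': q1 -> q0
Read '0': q0 -> q1

Final answer: q0 -> q0 -> q1 -> q1 -> q1 -> q1 -> q0 -> q1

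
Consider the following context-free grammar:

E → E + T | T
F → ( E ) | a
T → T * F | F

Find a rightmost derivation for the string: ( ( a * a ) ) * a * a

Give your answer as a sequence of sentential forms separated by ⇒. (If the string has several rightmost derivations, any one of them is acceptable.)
Start with E.
Step 1: the rightmost non-terminal is E; apply E → T:  T
Step 2: the rightmost non-terminal is T; apply T → T * F:  T * F
Step 3: the rightmost non-terminal is F; apply F → a:  T * a
Step 4: the rightmost non-terminal is T; apply T → T * F:  T * F * a
Step 5: the rightmost non-terminal is F; apply F → a:  T * a * a
Step 6: the rightmost non-terminal is T; apply T → F:  F * a * a
Step 7: the rightmost non-terminal is F; apply F → ( E ):  ( E ) * a * a
Step 8: the rightmost non-terminal is E; apply E → T:  ( T ) * a * a
Step 9: the rightmost non-terminal is T; apply T → F:  ( F ) * a * a
Step 10: the rightmost non-terminal is F; apply F → ( E ):  ( ( E ) ) * a * a
Step 11: the rightmost non-terminal is E; apply E → T:  ( ( T ) ) * a * a
Step 12: the rightmost non-terminal is T; apply T → T * F:  ( ( T * F ) ) * a * a
Step 13: the rightmost non-terminal is F; apply F → a:  ( ( T * a ) ) * a * a
Step 14: the rightmost non-terminal is T; apply T → F:  ( ( F * a ) ) * a * a
Step 15: the rightmost non-terminal is F; apply F → a:  ( ( a * a ) ) * a * a

Final answer: E ⇒ T ⇒ T * F ⇒ T * a ⇒ T * F * a ⇒ T * a * a ⇒ F * a * a ⇒ ( E ) * a * a ⇒ ( T ) * a * a ⇒ ( F ) * a * a ⇒ ( ( E ) ) * a * a ⇒ ( ( T ) ) * a * a ⇒ ( ( T * F ) ) * a * a ⇒ ( ( T * a ) ) * a * a ⇒ ( ( F * a ) ) * a * a ⇒ ( ( a * a ) ) * a * a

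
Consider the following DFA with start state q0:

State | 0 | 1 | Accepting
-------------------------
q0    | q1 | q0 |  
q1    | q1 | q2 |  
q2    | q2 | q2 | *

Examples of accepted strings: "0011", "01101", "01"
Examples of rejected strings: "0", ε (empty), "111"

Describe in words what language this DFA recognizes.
binary strings containing '01' as a substring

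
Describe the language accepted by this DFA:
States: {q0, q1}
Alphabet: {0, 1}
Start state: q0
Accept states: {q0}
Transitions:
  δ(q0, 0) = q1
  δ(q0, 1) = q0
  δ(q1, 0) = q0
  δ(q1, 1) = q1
Analyzing the DFA structure:
Start state: q0
Accept states: {q0}
Interpreting what each state remembers (checking against the transitions):
  q0: an even number of 0s has been read so far
  q1: an odd number of 0s has been read so far
  δ(q0, 0): in q0 (an even number of 0s has been read so far), after reading 0 we have: an odd number of 0s has been read so far → q1
  δ(q0, 1): in q0 (an even number of 0s has been read so far), after reading 1 we have: an even number of 0s has been read so far → q0
  δ(q1, 0): in q1 (an odd number of 0s has been read so far), after reading 0 we have: an even number of 0s has been read so far → q0
  δ(q1, 1): in q1 (an odd number of 0s has been read so far), after reading 1 we have: an odd number of 0s has been read so far → q1
A string is accepted iff it ends in {q0}, i.e. an even number of 0s has been read so far.
Language: All binary strings with an even number of 0s

Final answer: All binary strings with an even number of 0s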